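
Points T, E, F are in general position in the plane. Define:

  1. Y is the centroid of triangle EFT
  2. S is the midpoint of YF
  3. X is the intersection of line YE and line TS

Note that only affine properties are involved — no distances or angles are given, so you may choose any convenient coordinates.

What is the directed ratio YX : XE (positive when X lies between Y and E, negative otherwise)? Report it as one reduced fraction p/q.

Work in coordinates with T = (0, 0), E = (1, 0), F = (0, 1).
1. Y is the centroid of triangle EFT ⇒ Y = (1/3, 1/3)
2. S is the midpoint of YF ⇒ S = (1/6, 2/3)
3. X is the intersection of line YE and line TS ⇒ X = (1/9, 4/9)
X = Y + t·(E−Y) with t = -1/3, so YX:XE = t:(1−t) = -1/3:4/3

YX:XE = -1/4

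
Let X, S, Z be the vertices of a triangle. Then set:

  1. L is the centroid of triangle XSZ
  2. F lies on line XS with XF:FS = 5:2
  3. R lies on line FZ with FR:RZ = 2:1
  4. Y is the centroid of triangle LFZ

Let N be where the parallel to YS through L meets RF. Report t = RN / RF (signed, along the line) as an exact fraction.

t = 11/14

Choose coordinates X = (0, 0), S = (1, 0), Z = (0, 1).
1. L is the centroid of triangle XSZ ⇒ L = (1/3, 1/3)
2. F lies on line XS with XF:FS = 5:2 ⇒ F = (5/7, 0)
3. R lies on line FZ with FR:RZ = 2:1 ⇒ R = (5/21, 2/3)
4. Y is the centroid of triangle LFZ ⇒ Y = (22/63, 4/9)
through L parallel to YS: direction (41/63, -4/9); meets RF at N = (30/49, 1/7)
N = R + t·(F−R) with t = 11/14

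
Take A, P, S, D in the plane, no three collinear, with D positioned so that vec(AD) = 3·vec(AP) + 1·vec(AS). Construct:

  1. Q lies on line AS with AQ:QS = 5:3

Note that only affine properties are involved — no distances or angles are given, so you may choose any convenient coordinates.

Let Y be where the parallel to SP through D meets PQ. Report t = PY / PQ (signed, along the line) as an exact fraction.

Assign A = (0, 0), P = (1, 0), S = (0, 1), D = (3, 1) — the answer is frame-independent, so this choice is without loss of generality.
1. Q lies on line AS with AQ:QS = 5:3 ⇒ Q = (0, 5/8)
through D parallel to SP: direction (1, -1); meets PQ at Y = (9, -5)
Y = P + t·(Q−P) with t = -8

t = -8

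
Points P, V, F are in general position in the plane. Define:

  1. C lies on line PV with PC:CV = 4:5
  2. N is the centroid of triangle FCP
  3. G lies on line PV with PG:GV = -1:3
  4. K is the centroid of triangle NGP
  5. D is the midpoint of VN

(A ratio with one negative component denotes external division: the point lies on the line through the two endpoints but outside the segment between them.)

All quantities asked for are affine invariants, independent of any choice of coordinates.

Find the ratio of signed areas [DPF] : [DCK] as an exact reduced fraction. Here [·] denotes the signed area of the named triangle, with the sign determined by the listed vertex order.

Work in coordinates with P = (0, 0), V = (1, 0), F = (0, 1).
1. C lies on line PV with PC:CV = 4:5 ⇒ C = (4/9, 0)
2. N is the centroid of triangle FCP ⇒ N = (4/27, 1/3)
3. G lies on line PV with PG:GV = -1:3 ⇒ G = (-1/2, 0)
4. K is the centroid of triangle NGP ⇒ K = (-19/162, 1/9)
5. D is the midpoint of VN ⇒ D = (31/54, 1/6)
2·[DPF] = -31/54, 2·[DCK] = -35/324
[DPF]:[DCK] = -31/54:-35/324 = 186/35

[DPF]:[DCK] = 186/35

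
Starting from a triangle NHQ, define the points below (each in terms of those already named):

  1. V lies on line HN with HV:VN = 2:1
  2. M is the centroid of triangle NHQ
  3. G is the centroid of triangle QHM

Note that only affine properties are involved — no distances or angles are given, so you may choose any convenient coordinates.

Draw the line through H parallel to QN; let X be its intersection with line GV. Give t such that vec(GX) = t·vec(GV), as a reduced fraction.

Choose coordinates N = (0, 0), H = (1, 0), Q = (0, 1).
1. V lies on line HN with HV:VN = 2:1 ⇒ V = (1/3, 0)
2. M is the centroid of triangle NHQ ⇒ M = (1/3, 1/3)
3. G is the centroid of triangle QHM ⇒ G = (4/9, 4/9)
through H parallel to QN: direction (0, -1); meets GV at X = (1, 8/3)
X = G + t·(V−G) with t = -5

t = -5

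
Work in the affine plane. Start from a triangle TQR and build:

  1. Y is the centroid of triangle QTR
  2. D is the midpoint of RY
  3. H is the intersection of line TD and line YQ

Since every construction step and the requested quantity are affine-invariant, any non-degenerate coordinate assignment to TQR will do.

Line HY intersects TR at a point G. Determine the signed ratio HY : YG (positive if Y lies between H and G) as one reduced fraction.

HY:YG = -2/3

Set T = (0, 0), Q = (1, 0), R = (0, 1); any affine frame gives the same invariant.
1. Y is the centroid of triangle QTR ⇒ Y = (1/3, 1/3)
2. D is the midpoint of RY ⇒ D = (1/6, 2/3)
3. H is the intersection of line TD and line YQ ⇒ H = (1/9, 4/9)
line HY meets TR at G = (0, 1/2)
Y = H + t·(G−H) with t = -2, so HY:YG = -2:3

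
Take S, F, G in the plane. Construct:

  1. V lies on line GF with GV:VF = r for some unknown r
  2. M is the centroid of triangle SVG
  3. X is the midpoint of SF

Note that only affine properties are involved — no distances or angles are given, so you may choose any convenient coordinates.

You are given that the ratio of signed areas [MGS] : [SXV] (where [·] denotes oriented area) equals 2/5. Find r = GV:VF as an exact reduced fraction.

r = 3/5

Set S = (0, 0), F = (1, 0), G = (0, 1); any affine frame gives the same invariant.
1. With GV:VF = r, write λ = r/(r+1) so V = G + λ·(F−G); V is affine-linear in λ
2. M is the centroid of triangle SVG ⇒ M is an affine combination of earlier points and hence also affine-linear in λ
3. X is the midpoint of SF ⇒ X = (1/2, 0)
Every point depending on V is an affine combination of V and λ-independent points, so each such coordinate is linear in λ; the λ² term in each signed area is a multiple of (F−G)×(F−G) = 0, so 2·[MGS] and 2·[SXV] are each linear in λ. Evaluating at λ=0 and λ=1:
  2·[MGS] = 1/3·λ,   2·[SXV] = -1/2·λ + 1/2
So [MGS]:[SXV] = (1/3·λ) / (-1/2·λ + 1/2). Setting this equal to 2/5:
  1/3·λ = 2/5·(-1/2·λ + 1/2)  ⇒  λ = 3/8
Then r = λ/(1−λ) = (3/8)/(5/8) = 3/5. Check: with r = 3/5, V = (3/8, 5/8) and [MGS]:[SXV] = 2/5 as required.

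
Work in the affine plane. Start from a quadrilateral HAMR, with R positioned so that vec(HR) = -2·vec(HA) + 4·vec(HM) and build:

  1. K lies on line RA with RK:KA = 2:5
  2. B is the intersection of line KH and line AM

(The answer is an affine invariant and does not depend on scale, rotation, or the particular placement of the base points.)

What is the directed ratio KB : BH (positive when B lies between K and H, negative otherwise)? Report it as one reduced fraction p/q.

KB:BH = 5/7

Choose coordinates H = (0, 0), A = (1, 0), M = (0, 1), R = (-2, 4).
1. K lies on line RA with RK:KA = 2:5 ⇒ K = (-8/7, 20/7)
2. B is the intersection of line KH and line AM ⇒ B = (-2/3, 5/3)
B = K + t·(H−K) with t = 5/12, so KB:BH = t:(1−t) = 5/12:7/12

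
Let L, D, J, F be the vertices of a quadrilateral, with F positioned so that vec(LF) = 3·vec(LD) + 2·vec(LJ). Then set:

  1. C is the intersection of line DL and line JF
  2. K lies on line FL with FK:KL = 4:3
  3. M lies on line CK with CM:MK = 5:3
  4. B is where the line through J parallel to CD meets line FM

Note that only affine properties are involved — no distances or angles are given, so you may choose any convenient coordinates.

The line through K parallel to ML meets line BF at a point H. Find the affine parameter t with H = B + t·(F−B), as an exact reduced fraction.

Set L = (0, 0), D = (1, 0), J = (0, 1), F = (3, 2); any affine frame gives the same invariant.
1. C is the intersection of line DL and line JF ⇒ C = (-3, 0)
2. K lies on line FL with FK:KL = 4:3 ⇒ K = (9/7, 6/7)
3. M lies on line CK with CM:MK = 5:3 ⇒ M = (-9/28, 15/28)
4. B is where the line through J parallel to CD meets line FM ⇒ B = (30/41, 1)
through K parallel to ML: direction (9/28, -15/28); meets BF at H = (54/49, 57/49)
H = B + t·(F−B) with t = 8/49

t = 8/49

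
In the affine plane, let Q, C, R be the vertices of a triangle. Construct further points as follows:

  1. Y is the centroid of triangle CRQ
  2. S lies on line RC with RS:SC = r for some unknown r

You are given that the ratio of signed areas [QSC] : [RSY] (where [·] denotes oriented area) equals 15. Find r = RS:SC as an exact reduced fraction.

Work in coordinates with Q = (0, 0), C = (1, 0), R = (0, 1).
1. Y is the centroid of triangle CRQ ⇒ Y = (1/3, 1/3)
2. With RS:SC = r, write λ = r/(r+1) so S = R + λ·(C−R); S is affine-linear in λ
Every point depending on S is an affine combination of S and λ-independent points, so each such coordinate is linear in λ; the λ² term in each signed area is a multiple of (C−R)×(C−R) = 0, so 2·[QSC] and 2·[RSY] are each linear in λ. Evaluating at λ=0 and λ=1:
  2·[QSC] = λ − 1,   2·[RSY] = -1/3·λ
So [QSC]:[RSY] = (λ − 1) / (-1/3·λ). Setting this equal to 15:
  λ − 1 = 15·(-1/3·λ)  ⇒  λ = 1/6
Then r = λ/(1−λ) = (1/6)/(5/6) = 1/5. Check: with r = 1/5, S = (1/6, 5/6) and [QSC]:[RSY] = 15 as required.

r = 1/5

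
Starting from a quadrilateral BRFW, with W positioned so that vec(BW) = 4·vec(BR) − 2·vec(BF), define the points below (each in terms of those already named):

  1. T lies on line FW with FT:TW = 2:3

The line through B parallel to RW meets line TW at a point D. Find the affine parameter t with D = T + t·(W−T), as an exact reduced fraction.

Set B = (0, 0), R = (1, 0), F = (0, 1), W = (4, -2); any affine frame gives the same invariant.
1. T lies on line FW with FT:TW = 2:3 ⇒ T = (8/5, -1/5)
through B parallel to RW: direction (3, -2); meets TW at D = (12, -8)
D = T + t·(W−T) with t = 13/3

t = 13/3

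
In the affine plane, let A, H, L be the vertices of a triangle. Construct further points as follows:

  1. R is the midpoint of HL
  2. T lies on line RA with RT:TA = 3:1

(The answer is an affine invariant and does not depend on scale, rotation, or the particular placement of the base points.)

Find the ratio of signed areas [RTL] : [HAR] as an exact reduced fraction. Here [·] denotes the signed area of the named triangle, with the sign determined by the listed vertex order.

Assign A = (0, 0), H = (1, 0), L = (0, 1) — the answer is frame-independent, so this choice is without loss of generality.
1. R is the midpoint of HL ⇒ R = (1/2, 1/2)
2. T lies on line RA with RT:TA = 3:1 ⇒ T = (1/8, 1/8)
2·[RTL] = -3/8, 2·[HAR] = -1/2
[RTL]:[HAR] = -3/8:-1/2 = 3/4

[RTL]:[HAR] = 3/4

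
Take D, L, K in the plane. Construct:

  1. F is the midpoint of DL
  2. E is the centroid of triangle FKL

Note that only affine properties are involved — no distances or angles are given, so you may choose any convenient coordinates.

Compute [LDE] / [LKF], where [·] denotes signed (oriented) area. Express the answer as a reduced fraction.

[LDE]:[LKF] = -2/3

Choose coordinates D = (0, 0), L = (1, 0), K = (0, 1).
1. F is the midpoint of DL ⇒ F = (1/2, 0)
2. E is the centroid of triangle FKL ⇒ E = (1/2, 1/3)
2·[LDE] = -1/3, 2·[LKF] = 1/2
[LDE]:[LKF] = -1/3:1/2 = -2/3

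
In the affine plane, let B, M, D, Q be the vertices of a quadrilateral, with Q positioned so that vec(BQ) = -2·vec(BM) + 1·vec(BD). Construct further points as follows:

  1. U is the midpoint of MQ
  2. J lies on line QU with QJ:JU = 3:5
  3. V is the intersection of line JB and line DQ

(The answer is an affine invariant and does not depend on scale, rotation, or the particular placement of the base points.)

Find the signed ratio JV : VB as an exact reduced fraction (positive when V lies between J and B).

Set B = (0, 0), M = (1, 0), D = (0, 1), Q = (-2, 1); any affine frame gives the same invariant.
1. U is the midpoint of MQ ⇒ U = (-1/2, 1/2)
2. J lies on line QU with QJ:JU = 3:5 ⇒ J = (-23/16, 13/16)
3. V is the intersection of line JB and line DQ ⇒ V = (-23/13, 1)
V = J + t·(B−J) with t = -3/13, so JV:VB = t:(1−t) = -3/13:16/13

JV:VB = -3/16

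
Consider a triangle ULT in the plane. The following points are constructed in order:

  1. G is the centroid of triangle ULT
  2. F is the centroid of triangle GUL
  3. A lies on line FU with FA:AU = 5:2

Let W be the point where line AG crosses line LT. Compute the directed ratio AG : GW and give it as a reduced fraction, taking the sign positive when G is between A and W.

AG:GW = 32/21

Assign U = (0, 0), L = (1, 0), T = (0, 1) — the answer is frame-independent, so this choice is without loss of generality.
1. G is the centroid of triangle ULT ⇒ G = (1/3, 1/3)
2. F is the centroid of triangle GUL ⇒ F = (4/9, 1/9)
3. A lies on line FU with FA:AU = 5:2 ⇒ A = (8/63, 2/63)
line AG meets LT at W = (15/32, 17/32)
G = A + t·(W−A) with t = 32/53, so AG:GW = 32/53:21/53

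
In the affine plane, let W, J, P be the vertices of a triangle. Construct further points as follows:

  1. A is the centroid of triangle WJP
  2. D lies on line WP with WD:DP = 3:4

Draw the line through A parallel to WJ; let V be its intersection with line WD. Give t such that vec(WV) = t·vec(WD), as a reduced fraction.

t = 7/9

Assign W = (0, 0), J = (1, 0), P = (0, 1) — the answer is frame-independent, so this choice is without loss of generality.
1. A is the centroid of triangle WJP ⇒ A = (1/3, 1/3)
2. D lies on line WP with WD:DP = 3:4 ⇒ D = (0, 3/7)
through A parallel to WJ: direction (1, 0); meets WD at V = (0, 1/3)
V = W + t·(D−W) with t = 7/9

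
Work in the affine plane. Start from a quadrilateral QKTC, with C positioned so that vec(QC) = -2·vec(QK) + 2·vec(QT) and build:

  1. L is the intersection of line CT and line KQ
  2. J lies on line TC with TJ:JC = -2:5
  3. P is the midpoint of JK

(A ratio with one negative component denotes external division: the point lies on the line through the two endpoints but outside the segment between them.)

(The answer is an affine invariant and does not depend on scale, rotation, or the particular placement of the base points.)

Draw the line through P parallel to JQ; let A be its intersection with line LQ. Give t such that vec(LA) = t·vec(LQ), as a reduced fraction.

t = 3/4

Work in coordinates with Q = (0, 0), K = (1, 0), T = (0, 1), C = (-2, 2).
1. L is the intersection of line CT and line KQ ⇒ L = (2, 0)
2. J lies on line TC with TJ:JC = -2:5 ⇒ J = (4/3, 1/3)
3. P is the midpoint of JK ⇒ P = (7/6, 1/6)
through P parallel to JQ: direction (-4/3, -1/3); meets LQ at A = (1/2, 0)
A = L + t·(Q−L) with t = 3/4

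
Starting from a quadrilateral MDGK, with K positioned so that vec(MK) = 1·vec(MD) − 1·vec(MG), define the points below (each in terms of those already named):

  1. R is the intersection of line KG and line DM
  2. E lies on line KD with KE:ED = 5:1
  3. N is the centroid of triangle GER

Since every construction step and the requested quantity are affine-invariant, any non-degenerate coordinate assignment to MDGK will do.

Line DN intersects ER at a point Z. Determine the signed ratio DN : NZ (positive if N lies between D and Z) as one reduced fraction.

DN:NZ = -2/5

Choose coordinates M = (0, 0), D = (1, 0), G = (0, 1), K = (1, -1).
1. R is the intersection of line KG and line DM ⇒ R = (1/2, 0)
2. E lies on line KD with KE:ED = 5:1 ⇒ E = (1, -1/6)
3. N is the centroid of triangle GER ⇒ N = (1/2, 5/18)
line DN meets ER at Z = (7/4, -5/12)
N = D + t·(Z−D) with t = -2/3, so DN:NZ = -2/3:5/3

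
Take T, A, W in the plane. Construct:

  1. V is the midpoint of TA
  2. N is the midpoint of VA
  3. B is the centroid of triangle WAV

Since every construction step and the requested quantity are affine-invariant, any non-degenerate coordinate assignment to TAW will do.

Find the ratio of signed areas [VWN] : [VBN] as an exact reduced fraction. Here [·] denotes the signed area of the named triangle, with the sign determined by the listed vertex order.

[VWN]:[VBN] = 3

Assign T = (0, 0), A = (1, 0), W = (0, 1) — the answer is frame-independent, so this choice is without loss of generality.
1. V is the midpoint of TA ⇒ V = (1/2, 0)
2. N is the midpoint of VA ⇒ N = (3/4, 0)
3. B is the centroid of triangle WAV ⇒ B = (1/2, 1/3)
2·[VWN] = -1/4, 2·[VBN] = -1/12
[VWN]:[VBN] = -1/4:-1/12 = 3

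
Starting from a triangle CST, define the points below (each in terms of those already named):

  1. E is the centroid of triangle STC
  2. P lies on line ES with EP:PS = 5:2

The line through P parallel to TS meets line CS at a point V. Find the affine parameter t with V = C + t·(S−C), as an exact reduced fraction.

t = 19/21

Set C = (0, 0), S = (1, 0), T = (0, 1); any affine frame gives the same invariant.
1. E is the centroid of triangle STC ⇒ E = (1/3, 1/3)
2. P lies on line ES with EP:PS = 5:2 ⇒ P = (17/21, 2/21)
through P parallel to TS: direction (1, -1); meets CS at V = (19/21, 0)
V = C + t·(S−C) with t = 19/21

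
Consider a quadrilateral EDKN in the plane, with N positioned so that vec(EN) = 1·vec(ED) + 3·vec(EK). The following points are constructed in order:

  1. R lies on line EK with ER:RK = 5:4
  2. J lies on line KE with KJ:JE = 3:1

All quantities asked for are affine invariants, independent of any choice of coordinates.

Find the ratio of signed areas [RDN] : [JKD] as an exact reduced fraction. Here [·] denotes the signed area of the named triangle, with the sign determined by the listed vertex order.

Choose coordinates E = (0, 0), D = (1, 0), K = (0, 1), N = (1, 3).
1. R lies on line EK with ER:RK = 5:4 ⇒ R = (0, 5/9)
2. J lies on line KE with KJ:JE = 3:1 ⇒ J = (0, 1/4)
2·[RDN] = 3, 2·[JKD] = -3/4
[RDN]:[JKD] = 3:-3/4 = -4

[RDN]:[JKD] = -4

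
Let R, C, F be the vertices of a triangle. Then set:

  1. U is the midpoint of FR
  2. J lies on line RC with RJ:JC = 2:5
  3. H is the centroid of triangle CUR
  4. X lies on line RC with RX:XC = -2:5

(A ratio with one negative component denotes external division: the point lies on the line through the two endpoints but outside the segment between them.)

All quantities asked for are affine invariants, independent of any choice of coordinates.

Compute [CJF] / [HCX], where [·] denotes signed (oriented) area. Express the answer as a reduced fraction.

Set R = (0, 0), C = (1, 0), F = (0, 1); any affine frame gives the same invariant.
1. U is the midpoint of FR ⇒ U = (0, 1/2)
2. J lies on line RC with RJ:JC = 2:5 ⇒ J = (2/7, 0)
3. H is the centroid of triangle CUR ⇒ H = (1/3, 1/6)
4. X lies on line RC with RX:XC = -2:5 ⇒ X = (-2/3, 0)
2·[CJF] = -5/7, 2·[HCX] = -5/18
[CJF]:[HCX] = -5/7:-5/18 = 18/7

[CJF]:[HCX] = 18/7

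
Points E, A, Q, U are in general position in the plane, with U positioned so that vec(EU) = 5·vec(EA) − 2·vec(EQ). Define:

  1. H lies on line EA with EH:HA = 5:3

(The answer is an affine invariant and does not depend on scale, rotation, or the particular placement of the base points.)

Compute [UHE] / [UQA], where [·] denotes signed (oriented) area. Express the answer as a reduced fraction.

[UHE]:[UQA] = 5/8

Choose coordinates E = (0, 0), A = (1, 0), Q = (0, 1), U = (5, -2).
1. H lies on line EA with EH:HA = 5:3 ⇒ H = (5/8, 0)
2·[UHE] = 5/4, 2·[UQA] = 2
[UHE]:[UQA] = 5/4:2 = 5/8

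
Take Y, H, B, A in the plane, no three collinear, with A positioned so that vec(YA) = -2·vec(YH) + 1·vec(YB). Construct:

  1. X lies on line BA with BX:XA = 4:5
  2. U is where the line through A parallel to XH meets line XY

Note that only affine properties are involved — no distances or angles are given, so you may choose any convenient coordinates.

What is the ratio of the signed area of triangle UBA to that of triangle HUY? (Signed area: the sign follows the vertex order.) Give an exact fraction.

Work in coordinates with Y = (0, 0), H = (1, 0), B = (0, 1), A = (-2, 1).
1. X lies on line BA with BX:XA = 4:5 ⇒ X = (-8/9, 1)
2. U is where the line through A parallel to XH meets line XY ⇒ U = (8/81, -1/9)
2·[UBA] = 20/9, 2·[HUY] = -1/9
[UBA]:[HUY] = 20/9:-1/9 = -20

[UBA]:[HUY] = -20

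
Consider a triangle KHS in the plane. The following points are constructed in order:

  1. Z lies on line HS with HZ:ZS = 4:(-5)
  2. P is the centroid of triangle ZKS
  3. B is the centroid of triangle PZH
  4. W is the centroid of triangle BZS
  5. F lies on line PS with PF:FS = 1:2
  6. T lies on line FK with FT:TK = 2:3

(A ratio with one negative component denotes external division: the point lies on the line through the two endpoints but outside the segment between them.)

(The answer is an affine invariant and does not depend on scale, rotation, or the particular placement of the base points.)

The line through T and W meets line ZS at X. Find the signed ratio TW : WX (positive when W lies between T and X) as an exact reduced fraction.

Set K = (0, 0), H = (1, 0), S = (0, 1); any affine frame gives the same invariant.
1. Z lies on line HS with HZ:ZS = 4:(-5) ⇒ Z = (5, -4)
2. P is the centroid of triangle ZKS ⇒ P = (5/3, -1)
3. B is the centroid of triangle PZH ⇒ B = (23/9, -5/3)
4. W is the centroid of triangle BZS ⇒ W = (68/27, -14/9)
5. F lies on line PS with PF:FS = 1:2 ⇒ F = (10/9, -1/3)
6. T lies on line FK with FT:TK = 2:3 ⇒ T = (2/3, -1/5)
line TW meets ZS at X = (178/67, -111/67)
W = T + t·(X−T) with t = 67/72, so TW:WX = 67/72:5/72

TW:WX = 67/5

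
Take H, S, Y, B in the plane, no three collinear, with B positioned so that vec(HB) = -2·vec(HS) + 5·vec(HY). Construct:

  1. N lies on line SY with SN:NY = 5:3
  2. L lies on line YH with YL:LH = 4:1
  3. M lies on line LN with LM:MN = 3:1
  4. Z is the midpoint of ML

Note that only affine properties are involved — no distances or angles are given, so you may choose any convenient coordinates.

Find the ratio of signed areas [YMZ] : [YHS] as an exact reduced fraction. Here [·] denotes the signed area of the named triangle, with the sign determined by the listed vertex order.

Work in coordinates with H = (0, 0), S = (1, 0), Y = (0, 1), B = (-2, 5).
1. N lies on line SY with SN:NY = 5:3 ⇒ N = (3/8, 5/8)
2. L lies on line YH with YL:LH = 4:1 ⇒ L = (0, 1/5)
3. M lies on line LN with LM:MN = 3:1 ⇒ M = (9/32, 83/160)
4. Z is the midpoint of ML ⇒ Z = (9/64, 23/64)
2·[YMZ] = -9/80, 2·[YHS] = 1
[YMZ]:[YHS] = -9/80:1 = -9/80

[YMZ]:[YHS] = -9/80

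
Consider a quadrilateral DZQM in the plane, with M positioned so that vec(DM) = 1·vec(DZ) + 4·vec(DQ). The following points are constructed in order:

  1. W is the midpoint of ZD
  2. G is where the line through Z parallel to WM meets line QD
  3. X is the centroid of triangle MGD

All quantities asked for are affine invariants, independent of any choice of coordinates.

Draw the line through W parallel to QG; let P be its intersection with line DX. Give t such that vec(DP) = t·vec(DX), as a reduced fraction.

Assign D = (0, 0), Z = (1, 0), Q = (0, 1), M = (1, 4) — the answer is frame-independent, so this choice is without loss of generality.
1. W is the midpoint of ZD ⇒ W = (1/2, 0)
2. G is where the line through Z parallel to WM meets line QD ⇒ G = (0, -8)
3. X is the centroid of triangle MGD ⇒ X = (1/3, -4/3)
through W parallel to QG: direction (0, -9); meets DX at P = (1/2, -2)
P = D + t·(X−D) with t = 3/2

t = 3/2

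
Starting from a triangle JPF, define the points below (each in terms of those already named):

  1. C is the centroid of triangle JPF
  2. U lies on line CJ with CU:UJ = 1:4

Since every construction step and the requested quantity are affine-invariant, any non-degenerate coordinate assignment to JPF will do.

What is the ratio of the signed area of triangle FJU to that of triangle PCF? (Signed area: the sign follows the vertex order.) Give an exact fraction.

Assign J = (0, 0), P = (1, 0), F = (0, 1) — the answer is frame-independent, so this choice is without loss of generality.
1. C is the centroid of triangle JPF ⇒ C = (1/3, 1/3)
2. U lies on line CJ with CU:UJ = 1:4 ⇒ U = (4/15, 4/15)
2·[FJU] = 4/15, 2·[PCF] = -1/3
[FJU]:[PCF] = 4/15:-1/3 = -4/5

[FJU]:[PCF] = -4/5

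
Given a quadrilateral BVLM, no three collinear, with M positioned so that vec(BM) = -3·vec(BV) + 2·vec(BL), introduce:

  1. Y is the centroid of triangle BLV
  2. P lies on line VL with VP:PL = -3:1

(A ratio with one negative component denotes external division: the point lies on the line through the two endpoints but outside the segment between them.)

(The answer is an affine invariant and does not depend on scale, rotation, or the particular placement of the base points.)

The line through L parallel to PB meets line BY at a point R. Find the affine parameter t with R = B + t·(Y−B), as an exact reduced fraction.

t = 3/4

Set B = (0, 0), V = (1, 0), L = (0, 1), M = (-3, 2); any affine frame gives the same invariant.
1. Y is the centroid of triangle BLV ⇒ Y = (1/3, 1/3)
2. P lies on line VL with VP:PL = -3:1 ⇒ P = (-1/2, 3/2)
through L parallel to PB: direction (1/2, -3/2); meets BY at R = (1/4, 1/4)
R = B + t·(Y−B) with t = 3/4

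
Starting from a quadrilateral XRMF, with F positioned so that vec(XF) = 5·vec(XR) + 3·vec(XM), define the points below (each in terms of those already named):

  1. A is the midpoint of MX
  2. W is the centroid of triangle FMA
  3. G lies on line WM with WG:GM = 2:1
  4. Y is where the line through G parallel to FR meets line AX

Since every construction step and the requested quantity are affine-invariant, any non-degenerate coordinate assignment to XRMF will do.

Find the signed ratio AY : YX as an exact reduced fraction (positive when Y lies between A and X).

Assign X = (0, 0), R = (1, 0), M = (0, 1), F = (5, 3) — the answer is frame-independent, so this choice is without loss of generality.
1. A is the midpoint of MX ⇒ A = (0, 1/2)
2. W is the centroid of triangle FMA ⇒ W = (5/3, 3/2)
3. G lies on line WM with WG:GM = 2:1 ⇒ G = (5/9, 7/6)
4. Y is where the line through G parallel to FR meets line AX ⇒ Y = (0, 3/4)
Y = A + t·(X−A) with t = -1/2, so AY:YX = t:(1−t) = -1/2:3/2

AY:YX = -1/3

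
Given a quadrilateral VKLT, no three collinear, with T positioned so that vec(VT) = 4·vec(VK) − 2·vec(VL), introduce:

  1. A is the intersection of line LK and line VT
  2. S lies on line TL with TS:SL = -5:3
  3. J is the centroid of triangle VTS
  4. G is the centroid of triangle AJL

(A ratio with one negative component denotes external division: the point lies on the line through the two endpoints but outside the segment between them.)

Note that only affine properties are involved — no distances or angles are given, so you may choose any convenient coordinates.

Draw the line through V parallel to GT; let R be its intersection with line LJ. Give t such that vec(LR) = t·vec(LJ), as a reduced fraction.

t = 32/9

Work in coordinates with V = (0, 0), K = (1, 0), L = (0, 1), T = (4, -2).
1. A is the intersection of line LK and line VT ⇒ A = (2, -1)
2. S lies on line TL with TS:SL = -5:3 ⇒ S = (-6, 11/2)
3. J is the centroid of triangle VTS ⇒ J = (-2/3, 7/6)
4. G is the centroid of triangle AJL ⇒ G = (4/9, 7/18)
through V parallel to GT: direction (32/9, -43/18); meets LJ at R = (-64/27, 43/27)
R = L + t·(J−L) with t = 32/9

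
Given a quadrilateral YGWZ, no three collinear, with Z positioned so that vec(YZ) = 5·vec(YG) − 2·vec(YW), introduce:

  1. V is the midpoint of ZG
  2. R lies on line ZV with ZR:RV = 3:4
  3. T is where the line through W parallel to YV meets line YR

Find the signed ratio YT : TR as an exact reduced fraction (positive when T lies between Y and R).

YT:TR = -21/25

Assign Y = (0, 0), G = (1, 0), W = (0, 1), Z = (5, -2) — the answer is frame-independent, so this choice is without loss of generality.
1. V is the midpoint of ZG ⇒ V = (3, -1)
2. R lies on line ZV with ZR:RV = 3:4 ⇒ R = (29/7, -11/7)
3. T is where the line through W parallel to YV meets line YR ⇒ T = (-87/4, 33/4)
T = Y + t·(R−Y) with t = -21/4, so YT:TR = t:(1−t) = -21/4:25/4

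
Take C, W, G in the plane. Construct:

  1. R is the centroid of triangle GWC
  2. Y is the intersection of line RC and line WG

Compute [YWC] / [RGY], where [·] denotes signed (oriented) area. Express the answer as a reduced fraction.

[YWC]:[RGY] = 3

Assign C = (0, 0), W = (1, 0), G = (0, 1) — the answer is frame-independent, so this choice is without loss of generality.
1. R is the centroid of triangle GWC ⇒ R = (1/3, 1/3)
2. Y is the intersection of line RC and line WG ⇒ Y = (1/2, 1/2)
2·[YWC] = -1/2, 2·[RGY] = -1/6
[YWC]:[RGY] = -1/2:-1/6 = 3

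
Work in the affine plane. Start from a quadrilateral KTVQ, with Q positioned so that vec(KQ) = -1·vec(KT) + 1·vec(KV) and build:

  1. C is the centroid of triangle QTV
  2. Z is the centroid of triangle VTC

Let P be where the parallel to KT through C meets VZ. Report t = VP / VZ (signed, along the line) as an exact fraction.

t = 3/4

Work in coordinates with K = (0, 0), T = (1, 0), V = (0, 1), Q = (-1, 1).
1. C is the centroid of triangle QTV ⇒ C = (0, 2/3)
2. Z is the centroid of triangle VTC ⇒ Z = (1/3, 5/9)
through C parallel to KT: direction (1, 0); meets VZ at P = (1/4, 2/3)
P = V + t·(Z−V) with t = 3/4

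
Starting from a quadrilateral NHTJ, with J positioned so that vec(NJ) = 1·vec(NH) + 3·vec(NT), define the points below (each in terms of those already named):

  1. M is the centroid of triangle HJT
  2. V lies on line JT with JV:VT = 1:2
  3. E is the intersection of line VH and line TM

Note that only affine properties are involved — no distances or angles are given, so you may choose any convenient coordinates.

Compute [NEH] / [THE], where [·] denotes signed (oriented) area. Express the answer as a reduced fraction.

[NEH]:[THE] = -7/6

Choose coordinates N = (0, 0), H = (1, 0), T = (0, 1), J = (1, 3).
1. M is the centroid of triangle HJT ⇒ M = (2/3, 4/3)
2. V lies on line JT with JV:VT = 1:2 ⇒ V = (2/3, 7/3)
3. E is the intersection of line VH and line TM ⇒ E = (4/5, 7/5)
2·[NEH] = -7/5, 2·[THE] = 6/5
[NEH]:[THE] = -7/5:6/5 = -7/6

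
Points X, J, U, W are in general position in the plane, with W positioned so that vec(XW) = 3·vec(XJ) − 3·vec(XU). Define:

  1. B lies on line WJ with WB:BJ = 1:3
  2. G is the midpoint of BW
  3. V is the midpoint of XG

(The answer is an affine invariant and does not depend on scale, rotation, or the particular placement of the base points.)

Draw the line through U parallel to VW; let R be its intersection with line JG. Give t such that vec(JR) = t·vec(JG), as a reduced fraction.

Choose coordinates X = (0, 0), J = (1, 0), U = (0, 1), W = (3, -3).
1. B lies on line WJ with WB:BJ = 1:3 ⇒ B = (5/2, -9/4)
2. G is the midpoint of BW ⇒ G = (11/4, -21/8)
3. V is the midpoint of XG ⇒ V = (11/8, -21/16)
through U parallel to VW: direction (13/8, -27/16); meets JG at R = (13/12, -1/8)
R = J + t·(G−J) with t = 1/21

t = 1/21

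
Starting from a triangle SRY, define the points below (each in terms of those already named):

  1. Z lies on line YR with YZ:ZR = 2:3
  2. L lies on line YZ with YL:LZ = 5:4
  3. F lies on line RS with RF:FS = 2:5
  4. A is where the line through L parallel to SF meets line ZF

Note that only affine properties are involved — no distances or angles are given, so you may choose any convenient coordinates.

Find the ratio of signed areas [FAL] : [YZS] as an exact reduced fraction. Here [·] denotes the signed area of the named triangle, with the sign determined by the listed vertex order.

Work in coordinates with S = (0, 0), R = (1, 0), Y = (0, 1).
1. Z lies on line YR with YZ:ZR = 2:3 ⇒ Z = (2/5, 3/5)
2. L lies on line YZ with YL:LZ = 5:4 ⇒ L = (2/9, 7/9)
3. F lies on line RS with RF:FS = 2:5 ⇒ F = (5/7, 0)
4. A is where the line through L parallel to SF meets line ZF ⇒ A = (58/189, 7/9)
2·[FAL] = 16/243, 2·[YZS] = -2/5
[FAL]:[YZS] = 16/243:-2/5 = -40/243

[FAL]:[YZS] = -40/243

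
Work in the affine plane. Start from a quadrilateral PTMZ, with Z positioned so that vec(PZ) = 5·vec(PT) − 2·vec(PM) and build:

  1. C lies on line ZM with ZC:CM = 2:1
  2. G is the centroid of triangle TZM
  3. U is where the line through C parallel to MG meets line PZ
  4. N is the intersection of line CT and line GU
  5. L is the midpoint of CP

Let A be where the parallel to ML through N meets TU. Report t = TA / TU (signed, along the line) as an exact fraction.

t = 33/128

Set P = (0, 0), T = (1, 0), M = (0, 1), Z = (5, -2); any affine frame gives the same invariant.
1. C lies on line ZM with ZC:CM = 2:1 ⇒ C = (5/3, 0)
2. G is the centroid of triangle TZM ⇒ G = (2, -1/3)
3. U is where the line through C parallel to MG meets line PZ ⇒ U = (25/6, -5/3)
4. N is the intersection of line CT and line GU ⇒ N = (35/24, 0)
5. L is the midpoint of CP ⇒ L = (5/6, 0)
through N parallel to ML: direction (5/6, -1); meets TU at A = (465/256, -55/128)
A = T + t·(U−T) with t = 33/128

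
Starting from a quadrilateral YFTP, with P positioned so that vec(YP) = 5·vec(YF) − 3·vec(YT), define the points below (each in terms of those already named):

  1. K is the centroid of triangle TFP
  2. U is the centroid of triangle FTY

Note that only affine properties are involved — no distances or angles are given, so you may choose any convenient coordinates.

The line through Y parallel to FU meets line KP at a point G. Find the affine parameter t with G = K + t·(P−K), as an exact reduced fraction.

t = 2/5

Assign Y = (0, 0), F = (1, 0), T = (0, 1), P = (5, -3) — the answer is frame-independent, so this choice is without loss of generality.
1. K is the centroid of triangle TFP ⇒ K = (2, -2/3)
2. U is the centroid of triangle FTY ⇒ U = (1/3, 1/3)
through Y parallel to FU: direction (-2/3, 1/3); meets KP at G = (16/5, -8/5)
G = K + t·(P−K) with t = 2/5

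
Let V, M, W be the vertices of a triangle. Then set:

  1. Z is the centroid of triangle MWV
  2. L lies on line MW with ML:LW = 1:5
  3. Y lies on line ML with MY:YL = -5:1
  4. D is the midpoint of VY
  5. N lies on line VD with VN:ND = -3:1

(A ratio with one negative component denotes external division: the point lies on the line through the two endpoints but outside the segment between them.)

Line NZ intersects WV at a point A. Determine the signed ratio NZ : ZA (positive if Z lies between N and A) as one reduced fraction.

Choose coordinates V = (0, 0), M = (1, 0), W = (0, 1).
1. Z is the centroid of triangle MWV ⇒ Z = (1/3, 1/3)
2. L lies on line MW with ML:LW = 1:5 ⇒ L = (5/6, 1/6)
3. Y lies on line ML with MY:YL = -5:1 ⇒ Y = (19/24, 5/24)
4. D is the midpoint of VY ⇒ D = (19/48, 5/48)
5. N lies on line VD with VN:ND = -3:1 ⇒ N = (19/32, 5/32)
line NZ meets WV at A = (0, 14/25)
Z = N + t·(A−N) with t = 25/57, so NZ:ZA = 25/57:32/57

NZ:ZA = 25/32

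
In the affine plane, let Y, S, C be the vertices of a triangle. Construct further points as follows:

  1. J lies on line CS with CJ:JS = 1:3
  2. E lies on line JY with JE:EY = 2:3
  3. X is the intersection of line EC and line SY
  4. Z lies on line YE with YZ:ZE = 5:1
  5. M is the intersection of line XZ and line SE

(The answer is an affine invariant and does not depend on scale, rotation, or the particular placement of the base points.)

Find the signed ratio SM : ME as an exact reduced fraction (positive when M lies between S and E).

Set Y = (0, 0), S = (1, 0), C = (0, 1); any affine frame gives the same invariant.
1. J lies on line CS with CJ:JS = 1:3 ⇒ J = (1/4, 3/4)
2. E lies on line JY with JE:EY = 2:3 ⇒ E = (3/20, 9/20)
3. X is the intersection of line EC and line SY ⇒ X = (3/11, 0)
4. Z lies on line YE with YZ:ZE = 5:1 ⇒ Z = (1/8, 3/8)
5. M is the intersection of line XZ and line SE ⇒ M = (3/37, 18/37)
M = S + t·(E−S) with t = 40/37, so SM:ME = t:(1−t) = 40/37:-3/37

SM:ME = -40/3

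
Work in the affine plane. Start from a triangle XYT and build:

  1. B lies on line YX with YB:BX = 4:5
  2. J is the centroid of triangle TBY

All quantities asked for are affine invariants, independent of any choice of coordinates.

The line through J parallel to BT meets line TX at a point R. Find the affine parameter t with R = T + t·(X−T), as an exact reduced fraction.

t = -4/15

Work in coordinates with X = (0, 0), Y = (1, 0), T = (0, 1).
1. B lies on line YX with YB:BX = 4:5 ⇒ B = (5/9, 0)
2. J is the centroid of triangle TBY ⇒ J = (14/27, 1/3)
through J parallel to BT: direction (-5/9, 1); meets TX at R = (0, 19/15)
R = T + t·(X−T) with t = -4/15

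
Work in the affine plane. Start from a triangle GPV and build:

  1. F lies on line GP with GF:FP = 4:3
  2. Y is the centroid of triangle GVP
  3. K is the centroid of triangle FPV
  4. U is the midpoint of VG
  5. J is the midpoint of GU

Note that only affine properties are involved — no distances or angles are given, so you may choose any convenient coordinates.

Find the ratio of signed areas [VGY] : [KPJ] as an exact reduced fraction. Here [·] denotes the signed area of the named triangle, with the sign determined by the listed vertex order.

[VGY]:[KPJ] = -14/9

Assign G = (0, 0), P = (1, 0), V = (0, 1) — the answer is frame-independent, so this choice is without loss of generality.
1. F lies on line GP with GF:FP = 4:3 ⇒ F = (4/7, 0)
2. Y is the centroid of triangle GVP ⇒ Y = (1/3, 1/3)
3. K is the centroid of triangle FPV ⇒ K = (11/21, 1/3)
4. U is the midpoint of VG ⇒ U = (0, 1/2)
5. J is the midpoint of GU ⇒ J = (0, 1/4)
2·[VGY] = 1/3, 2·[KPJ] = -3/14
[VGY]:[KPJ] = 1/3:-3/14 = -14/9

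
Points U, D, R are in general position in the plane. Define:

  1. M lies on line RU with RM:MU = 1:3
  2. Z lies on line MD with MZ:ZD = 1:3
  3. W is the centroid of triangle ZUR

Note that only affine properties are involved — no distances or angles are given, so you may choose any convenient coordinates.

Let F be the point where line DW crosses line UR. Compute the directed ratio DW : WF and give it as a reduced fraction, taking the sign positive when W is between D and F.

DW:WF = 11

Set U = (0, 0), D = (1, 0), R = (0, 1); any affine frame gives the same invariant.
1. M lies on line RU with RM:MU = 1:3 ⇒ M = (0, 3/4)
2. Z lies on line MD with MZ:ZD = 1:3 ⇒ Z = (1/4, 9/16)
3. W is the centroid of triangle ZUR ⇒ W = (1/12, 25/48)
line DW meets UR at F = (0, 25/44)
W = D + t·(F−D) with t = 11/12, so DW:WF = 11/12:1/12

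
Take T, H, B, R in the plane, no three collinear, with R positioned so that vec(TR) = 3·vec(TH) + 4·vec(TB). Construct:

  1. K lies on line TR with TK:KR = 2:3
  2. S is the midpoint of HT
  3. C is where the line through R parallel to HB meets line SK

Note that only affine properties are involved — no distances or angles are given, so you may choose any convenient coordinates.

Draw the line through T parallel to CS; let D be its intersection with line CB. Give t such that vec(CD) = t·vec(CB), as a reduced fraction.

Assign T = (0, 0), H = (1, 0), B = (0, 1), R = (3, 4) — the answer is frame-independent, so this choice is without loss of generality.
1. K lies on line TR with TK:KR = 2:3 ⇒ K = (6/5, 8/5)
2. S is the midpoint of HT ⇒ S = (1/2, 0)
3. C is where the line through R parallel to HB meets line SK ⇒ C = (57/23, 104/23)
through T parallel to CS: direction (-91/46, -104/23); meets CB at D = (133/115, 304/115)
D = C + t·(B−C) with t = 8/15

t = 8/15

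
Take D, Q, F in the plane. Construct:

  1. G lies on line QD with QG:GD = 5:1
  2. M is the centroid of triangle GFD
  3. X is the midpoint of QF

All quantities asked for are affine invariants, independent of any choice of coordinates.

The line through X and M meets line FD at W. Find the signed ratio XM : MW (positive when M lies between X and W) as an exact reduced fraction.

XM:MW = 8

Work in coordinates with D = (0, 0), Q = (1, 0), F = (0, 1).
1. G lies on line QD with QG:GD = 5:1 ⇒ G = (1/6, 0)
2. M is the centroid of triangle GFD ⇒ M = (1/18, 1/3)
3. X is the midpoint of QF ⇒ X = (1/2, 1/2)
line XM meets FD at W = (0, 5/16)
M = X + t·(W−X) with t = 8/9, so XM:MW = 8/9:1/9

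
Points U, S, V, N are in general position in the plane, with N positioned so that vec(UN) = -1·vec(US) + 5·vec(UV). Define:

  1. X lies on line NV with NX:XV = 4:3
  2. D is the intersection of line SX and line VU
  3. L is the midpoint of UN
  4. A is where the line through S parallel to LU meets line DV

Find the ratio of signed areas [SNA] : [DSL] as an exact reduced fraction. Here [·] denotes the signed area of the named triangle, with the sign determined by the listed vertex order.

[SNA]:[DSL] = 100/7

Assign U = (0, 0), S = (1, 0), V = (0, 1), N = (-1, 5) — the answer is frame-independent, so this choice is without loss of generality.
1. X lies on line NV with NX:XV = 4:3 ⇒ X = (-3/7, 19/7)
2. D is the intersection of line SX and line VU ⇒ D = (0, 19/10)
3. L is the midpoint of UN ⇒ L = (-1/2, 5/2)
4. A is where the line through S parallel to LU meets line DV ⇒ A = (0, 5)
2·[SNA] = -5, 2·[DSL] = -7/20
[SNA]:[DSL] = -5:-7/20 = 100/7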